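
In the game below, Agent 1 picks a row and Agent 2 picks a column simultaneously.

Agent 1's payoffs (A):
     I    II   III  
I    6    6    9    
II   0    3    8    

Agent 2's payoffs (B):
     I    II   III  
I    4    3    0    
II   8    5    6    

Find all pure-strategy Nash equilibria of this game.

(I, I)

Check mutual best responses: a cell is a NE iff neither player can gain by unilaterally deviating.
Agent 1's best responses — vs I: I (payoff 6); vs II: I (payoff 6); vs III: I (payoff 9).
Agent 2's best responses — vs I: I (payoff 4); vs II: I (payoff 8).
The only mutual best response is (I, I); neither player gains by switching there.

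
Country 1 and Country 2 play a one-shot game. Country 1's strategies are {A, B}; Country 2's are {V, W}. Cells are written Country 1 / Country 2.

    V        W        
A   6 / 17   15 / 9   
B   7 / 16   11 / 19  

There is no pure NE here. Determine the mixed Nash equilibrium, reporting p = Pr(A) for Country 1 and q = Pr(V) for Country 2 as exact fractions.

In a mixed NE each player is indifferent between their pure strategies, so the opponent's mix sets the indifference.
Country 2 indifferent between V and W: p·17 + (1−p)·16 = p·9 + (1−p)·19 ⟹ 16 + 1p = 19 + (-10)p ⟹ p = 3/11.
Country 1 indifferent between A and B: q·6 + (1−q)·15 = q·7 + (1−q)·11 ⟹ 15 + (-9)q = 11 + (-4)q ⟹ q = 4/5.

p = 3/11, q = 4/5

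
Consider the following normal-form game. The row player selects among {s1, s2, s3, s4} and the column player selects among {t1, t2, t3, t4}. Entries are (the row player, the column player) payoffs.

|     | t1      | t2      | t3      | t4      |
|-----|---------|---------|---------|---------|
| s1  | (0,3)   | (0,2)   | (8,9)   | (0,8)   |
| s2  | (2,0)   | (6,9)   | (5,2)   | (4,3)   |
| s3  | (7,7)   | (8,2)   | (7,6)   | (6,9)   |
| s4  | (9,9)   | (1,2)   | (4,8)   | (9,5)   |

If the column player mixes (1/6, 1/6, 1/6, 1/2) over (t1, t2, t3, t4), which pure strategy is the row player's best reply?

s4

Compute the row player's expected payoff from each pure strategy against the given mix.
s1: (1/6)·0 + (1/6)·0 + (1/6)·8 + (1/2)·0 = 4/3
s2: (1/6)·2 + (1/6)·6 + (1/6)·5 + (1/2)·4 = 25/6
s3: (1/6)·7 + (1/6)·8 + (1/6)·7 + (1/2)·6 = 20/3
s4: (1/6)·9 + (1/6)·1 + (1/6)·4 + (1/2)·9 = 41/6
Highest expected payoff is 41/6, from s4.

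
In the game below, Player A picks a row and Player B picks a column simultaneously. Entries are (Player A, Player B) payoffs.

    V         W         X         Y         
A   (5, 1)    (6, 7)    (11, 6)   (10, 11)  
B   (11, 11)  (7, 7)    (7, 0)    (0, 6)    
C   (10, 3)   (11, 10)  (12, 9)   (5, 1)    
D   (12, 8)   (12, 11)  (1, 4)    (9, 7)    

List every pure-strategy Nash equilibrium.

Check mutual best responses: a cell is a NE iff neither player can gain by unilaterally deviating.
Player A's best responses — vs V: D (payoff 12); vs W: D (payoff 12); vs X: C (payoff 12); vs Y: A (payoff 10).
Player B's best responses — vs A: Y (payoff 11); vs B: V (payoff 11); vs C: W (payoff 10); vs D: W (payoff 11).
Mutual best responses occur at (A, Y) and (D, W); at each, neither player gains by switching.

(A, Y) and (D, W)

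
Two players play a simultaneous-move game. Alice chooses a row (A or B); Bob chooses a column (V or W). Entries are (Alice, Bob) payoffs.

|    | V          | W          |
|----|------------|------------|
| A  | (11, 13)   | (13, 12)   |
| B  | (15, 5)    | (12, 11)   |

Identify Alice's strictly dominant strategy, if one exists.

No strictly dominant strategy

A strategy is strictly dominant if it gives Alice a strictly higher payoff than every other strategy, against every choice by the opponent.
A is not dominant: against V, B gives 15 > 11.
B is not dominant: against W, A gives 13 > 12.
No single strategy is best against every opponent action.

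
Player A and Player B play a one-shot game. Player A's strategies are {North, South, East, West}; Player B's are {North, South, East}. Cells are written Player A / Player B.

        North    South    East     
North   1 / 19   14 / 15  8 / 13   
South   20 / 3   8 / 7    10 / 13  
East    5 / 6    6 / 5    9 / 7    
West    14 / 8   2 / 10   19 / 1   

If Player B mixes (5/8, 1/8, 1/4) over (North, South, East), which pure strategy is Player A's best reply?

South

Player A's best reply maximizes expected payoff against the mix.
North: (5/8)·1 + (1/8)·14 + (1/4)·8 = 35/8
South: (5/8)·20 + (1/8)·8 + (1/4)·10 = 16
East: (5/8)·5 + (1/8)·6 + (1/4)·9 = 49/8
West: (5/8)·14 + (1/8)·2 + (1/4)·19 = 55/4
Highest expected payoff is 16, from South.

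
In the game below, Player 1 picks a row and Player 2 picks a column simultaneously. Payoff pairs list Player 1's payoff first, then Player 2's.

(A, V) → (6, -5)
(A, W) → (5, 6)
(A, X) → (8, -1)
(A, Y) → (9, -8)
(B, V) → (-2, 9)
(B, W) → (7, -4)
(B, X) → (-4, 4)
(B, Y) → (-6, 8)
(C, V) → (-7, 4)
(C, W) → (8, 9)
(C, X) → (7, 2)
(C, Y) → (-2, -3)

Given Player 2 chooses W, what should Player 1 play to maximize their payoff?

C

With Player 2 fixed at W, Player 1's payoffs are: A → 5, B → 7, C → 8.
The maximum is 8, achieved by C.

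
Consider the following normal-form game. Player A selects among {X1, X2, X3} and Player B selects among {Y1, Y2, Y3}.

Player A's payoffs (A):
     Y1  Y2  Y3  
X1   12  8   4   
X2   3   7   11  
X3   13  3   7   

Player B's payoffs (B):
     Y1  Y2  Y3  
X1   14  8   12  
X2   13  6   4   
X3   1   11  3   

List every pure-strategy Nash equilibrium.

There is no pure-strategy Nash equilibrium

Find each player's best response to every opponent strategy; NE are the intersections.
Player A's best responses — vs Y1: X3 (payoff 13); vs Y2: X1 (payoff 8); vs Y3: X2 (payoff 11).
Player B's best responses — vs X1: Y1 (payoff 14); vs X2: Y1 (payoff 13); vs X3: Y2 (payoff 11).
No cell has both players best-responding. For instance, Player A's best reply to Y2 is X1, but against X1 Player B prefers Y1 over Y2.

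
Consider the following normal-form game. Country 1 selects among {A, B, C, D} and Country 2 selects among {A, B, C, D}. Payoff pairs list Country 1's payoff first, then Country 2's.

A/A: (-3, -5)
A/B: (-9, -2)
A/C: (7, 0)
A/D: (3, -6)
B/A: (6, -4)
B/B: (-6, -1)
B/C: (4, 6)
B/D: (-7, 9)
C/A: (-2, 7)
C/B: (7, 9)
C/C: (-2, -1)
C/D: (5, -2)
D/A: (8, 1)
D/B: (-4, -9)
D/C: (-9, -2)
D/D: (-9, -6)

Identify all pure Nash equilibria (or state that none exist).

(A, C), (C, B), and (D, A)

Check mutual best responses: a cell is a NE iff neither player can gain by unilaterally deviating.
Country 1's best responses — vs A: D (payoff 8); vs B: C (payoff 7); vs C: A (payoff 7); vs D: C (payoff 5).
Country 2's best responses — vs A: C (payoff 0); vs B: D (payoff 9); vs C: B (payoff 9); vs D: A (payoff 1).
Mutual best responses occur at (A, C), (C, B), and (D, A); at each, neither player gains by switching.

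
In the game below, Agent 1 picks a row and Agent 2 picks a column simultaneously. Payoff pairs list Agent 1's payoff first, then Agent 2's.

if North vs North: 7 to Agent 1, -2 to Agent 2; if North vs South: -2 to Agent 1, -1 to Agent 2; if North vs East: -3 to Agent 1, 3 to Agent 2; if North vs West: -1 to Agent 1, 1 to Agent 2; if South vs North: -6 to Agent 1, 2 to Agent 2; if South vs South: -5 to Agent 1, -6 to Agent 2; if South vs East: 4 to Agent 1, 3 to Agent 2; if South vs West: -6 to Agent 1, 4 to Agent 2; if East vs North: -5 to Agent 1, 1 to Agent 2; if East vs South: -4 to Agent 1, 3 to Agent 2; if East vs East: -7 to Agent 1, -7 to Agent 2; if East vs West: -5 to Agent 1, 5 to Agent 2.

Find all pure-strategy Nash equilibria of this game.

Check mutual best responses: a cell is a NE iff neither player can gain by unilaterally deviating.
Agent 1's best responses — vs North: North (payoff 7); vs South: North (payoff -2); vs East: South (payoff 4); vs West: North (payoff -1).
Agent 2's best responses — vs North: East (payoff 3); vs South: West (payoff 4); vs East: West (payoff 5).
No cell has both players best-responding. For instance, Agent 1's best reply to North is North, but against North Agent 2 prefers East over North.

None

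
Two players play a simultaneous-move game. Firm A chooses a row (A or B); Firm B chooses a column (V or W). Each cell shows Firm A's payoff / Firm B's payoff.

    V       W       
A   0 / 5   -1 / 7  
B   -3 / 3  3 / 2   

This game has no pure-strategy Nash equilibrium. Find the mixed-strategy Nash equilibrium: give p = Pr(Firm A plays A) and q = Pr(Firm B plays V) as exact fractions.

p = 1/3, q = 4/7

In a mixed NE each player is indifferent between their pure strategies, so the opponent's mix sets the indifference.
Firm B indifferent between V and W: p·5 + (1−p)·3 = p·7 + (1−p)·2 ⟹ 3 + 2p = 2 + 5p ⟹ p = 1/3.
Firm A indifferent between A and B: q·0 + (1−q)·(-1) = q·(-3) + (1−q)·3 ⟹ (-1) + 1q = 3 + (-6)q ⟹ q = 4/7.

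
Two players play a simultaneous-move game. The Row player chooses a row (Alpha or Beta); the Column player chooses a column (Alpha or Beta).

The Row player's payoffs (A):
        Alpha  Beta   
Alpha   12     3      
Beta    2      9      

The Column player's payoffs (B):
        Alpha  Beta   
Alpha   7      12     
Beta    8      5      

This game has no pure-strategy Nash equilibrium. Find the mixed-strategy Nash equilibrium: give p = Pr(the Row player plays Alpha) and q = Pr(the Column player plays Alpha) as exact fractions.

In a mixed NE each player is indifferent between their pure strategies, so the opponent's mix sets the indifference.
The Column player indifferent between Alpha and Beta: p·7 + (1−p)·8 = p·12 + (1−p)·5 ⟹ 8 + (-1)p = 5 + 7p ⟹ p = 3/8.
The Row player indifferent between Alpha and Beta: q·12 + (1−q)·3 = q·2 + (1−q)·9 ⟹ 3 + 9q = 9 + (-7)q ⟹ q = 3/8.

p = 3/8, q = 3/8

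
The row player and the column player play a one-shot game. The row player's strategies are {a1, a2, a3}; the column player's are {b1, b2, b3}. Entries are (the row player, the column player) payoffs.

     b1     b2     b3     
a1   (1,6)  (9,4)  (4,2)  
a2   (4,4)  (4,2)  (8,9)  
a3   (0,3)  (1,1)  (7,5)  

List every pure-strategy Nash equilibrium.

Find each player's best response to every opponent strategy; NE are the intersections.
The row player's best responses — vs b1: a2 (payoff 4); vs b2: a1 (payoff 9); vs b3: a2 (payoff 8).
The column player's best responses — vs a1: b1 (payoff 6); vs a2: b3 (payoff 9); vs a3: b3 (payoff 5).
The only mutual best response is (a2, b3); neither player gains by switching there.

(a2, b3)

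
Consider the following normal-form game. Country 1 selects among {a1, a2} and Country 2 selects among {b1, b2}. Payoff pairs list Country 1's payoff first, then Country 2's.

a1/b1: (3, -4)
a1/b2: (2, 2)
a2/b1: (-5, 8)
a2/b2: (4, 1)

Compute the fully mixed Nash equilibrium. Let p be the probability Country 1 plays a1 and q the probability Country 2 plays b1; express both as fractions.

Each player's mixing probability is pinned down by making the *other* player indifferent.
Country 2 indifferent between b1 and b2: p·(-4) + (1−p)·8 = p·2 + (1−p)·1 ⟹ 8 + (-12)p = 1 + 1p ⟹ p = 7/13.
Country 1 indifferent between a1 and a2: q·3 + (1−q)·2 = q·(-5) + (1−q)·4 ⟹ 2 + 1q = 4 + (-9)q ⟹ q = 1/5.

p = 7/13, q = 1/5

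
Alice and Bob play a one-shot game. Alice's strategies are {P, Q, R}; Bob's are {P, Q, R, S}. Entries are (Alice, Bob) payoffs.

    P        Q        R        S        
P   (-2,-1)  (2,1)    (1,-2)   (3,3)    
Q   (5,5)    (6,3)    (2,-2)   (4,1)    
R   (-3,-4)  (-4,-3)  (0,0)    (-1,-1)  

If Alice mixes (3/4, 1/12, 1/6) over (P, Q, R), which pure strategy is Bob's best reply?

S

Bob's best reply maximizes expected payoff against the mix.
P: (3/4)·(-1) + (1/12)·5 + (1/6)·(-4) = -1
Q: (3/4)·1 + (1/12)·3 + (1/6)·(-3) = 1/2
R: (3/4)·(-2) + (1/12)·(-2) + (1/6)·0 = -5/3
S: (3/4)·3 + (1/12)·1 + (1/6)·(-1) = 13/6
Highest expected payoff is 13/6, from S.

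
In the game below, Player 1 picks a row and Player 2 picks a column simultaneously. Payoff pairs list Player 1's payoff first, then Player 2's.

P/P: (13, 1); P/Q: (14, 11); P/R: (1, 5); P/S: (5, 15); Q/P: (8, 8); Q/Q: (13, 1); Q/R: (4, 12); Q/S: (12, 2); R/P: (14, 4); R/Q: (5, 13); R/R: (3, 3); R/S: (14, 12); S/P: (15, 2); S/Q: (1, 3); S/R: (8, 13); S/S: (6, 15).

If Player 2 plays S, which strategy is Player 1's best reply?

With Player 2 fixed at S, Player 1's payoffs are: P → 5, Q → 12, R → 14, S → 6.
The maximum is 14, achieved by R.

R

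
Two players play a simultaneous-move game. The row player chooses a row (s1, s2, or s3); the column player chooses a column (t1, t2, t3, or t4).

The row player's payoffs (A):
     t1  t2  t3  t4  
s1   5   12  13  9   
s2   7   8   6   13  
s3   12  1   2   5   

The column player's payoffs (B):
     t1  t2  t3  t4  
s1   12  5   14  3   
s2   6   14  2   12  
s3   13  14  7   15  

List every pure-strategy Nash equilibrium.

A profile is a Nash equilibrium when each player is best-responding to the other.
The row player's best responses — vs t1: s3 (payoff 12); vs t2: s1 (payoff 12); vs t3: s1 (payoff 13); vs t4: s2 (payoff 13).
The column player's best responses — vs s1: t3 (payoff 14); vs s2: t2 (payoff 14); vs s3: t4 (payoff 15).
The only mutual best response is (s1, t3); neither player gains by switching there.

(s1, t3)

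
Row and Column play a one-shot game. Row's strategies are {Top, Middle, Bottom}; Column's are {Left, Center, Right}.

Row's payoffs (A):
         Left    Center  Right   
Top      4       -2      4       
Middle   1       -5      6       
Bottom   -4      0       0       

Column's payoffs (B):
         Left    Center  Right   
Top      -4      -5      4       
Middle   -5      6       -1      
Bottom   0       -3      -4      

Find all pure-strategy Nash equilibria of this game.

A profile is a Nash equilibrium when each player is best-responding to the other.
Row's best responses — vs Left: Top (payoff 4); vs Center: Bottom (payoff 0); vs Right: Middle (payoff 6).
Column's best responses — vs Top: Right (payoff 4); vs Middle: Center (payoff 6); vs Bottom: Left (payoff 0).
No cell has both players best-responding. For instance, Row's best reply to Center is Bottom, but against Bottom Column prefers Left over Center.

No pure-strategy Nash equilibrium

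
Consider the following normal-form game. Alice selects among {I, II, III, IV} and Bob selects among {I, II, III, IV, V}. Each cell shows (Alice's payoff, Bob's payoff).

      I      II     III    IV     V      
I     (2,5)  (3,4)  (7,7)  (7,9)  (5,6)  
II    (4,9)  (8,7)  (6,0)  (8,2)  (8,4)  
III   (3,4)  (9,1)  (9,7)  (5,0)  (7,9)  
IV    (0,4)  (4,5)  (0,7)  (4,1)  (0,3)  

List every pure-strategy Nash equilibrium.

Find each player's best response to every opponent strategy; NE are the intersections.
Alice's best responses — vs I: II (payoff 4); vs II: III (payoff 9); vs III: III (payoff 9); vs IV: II (payoff 8); vs V: II (payoff 8).
Bob's best responses — vs I: IV (payoff 9); vs II: I (payoff 9); vs III: V (payoff 9); vs IV: III (payoff 7).
The only mutual best response is (II, I); neither player gains by switching there.

(II, I)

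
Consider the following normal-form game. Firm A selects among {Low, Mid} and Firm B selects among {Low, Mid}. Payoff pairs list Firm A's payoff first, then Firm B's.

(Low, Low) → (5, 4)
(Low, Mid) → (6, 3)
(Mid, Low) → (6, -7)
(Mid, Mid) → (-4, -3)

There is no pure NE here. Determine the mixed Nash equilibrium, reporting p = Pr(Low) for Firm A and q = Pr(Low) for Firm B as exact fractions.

Each player's mixing probability is pinned down by making the *other* player indifferent.
Firm B indifferent between Low and Mid: p·4 + (1−p)·(-7) = p·3 + (1−p)·(-3) ⟹ (-7) + 11p = (-3) + 6p ⟹ p = 4/5.
Firm A indifferent between Low and Mid: q·5 + (1−q)·6 = q·6 + (1−q)·(-4) ⟹ 6 + (-1)q = (-4) + 10q ⟹ q = 10/11.

p = 4/5, q = 10/11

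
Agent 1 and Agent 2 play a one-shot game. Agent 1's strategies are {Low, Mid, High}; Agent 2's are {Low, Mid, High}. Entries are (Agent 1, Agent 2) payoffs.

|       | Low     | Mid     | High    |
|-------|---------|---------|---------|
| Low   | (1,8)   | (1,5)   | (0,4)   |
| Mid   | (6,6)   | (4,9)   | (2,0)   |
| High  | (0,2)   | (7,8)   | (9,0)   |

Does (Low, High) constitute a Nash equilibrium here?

Holding Agent 2 at High: Agent 1 gets 0 from Low but could get 9 by switching to High. Agent 1 has a profitable deviation.

No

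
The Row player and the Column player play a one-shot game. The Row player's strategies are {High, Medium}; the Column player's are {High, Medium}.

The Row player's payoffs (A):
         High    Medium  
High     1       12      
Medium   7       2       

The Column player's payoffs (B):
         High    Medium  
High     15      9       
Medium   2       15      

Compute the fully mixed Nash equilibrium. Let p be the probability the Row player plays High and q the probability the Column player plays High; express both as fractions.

p = 13/19, q = 5/8

Each player's mixing probability is pinned down by making the *other* player indifferent.
The Column player indifferent between High and Medium: p·15 + (1−p)·2 = p·9 + (1−p)·15 ⟹ 2 + 13p = 15 + (-6)p ⟹ p = 13/19.
The Row player indifferent between High and Medium: q·1 + (1−q)·12 = q·7 + (1−q)·2 ⟹ 12 + (-11)q = 2 + 5q ⟹ q = 5/8.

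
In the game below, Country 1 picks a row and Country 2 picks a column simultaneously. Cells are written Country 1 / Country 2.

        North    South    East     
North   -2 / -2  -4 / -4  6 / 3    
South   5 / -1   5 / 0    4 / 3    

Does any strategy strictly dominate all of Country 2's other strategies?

East

A strategy is strictly dominant if it gives Country 2 a strictly higher payoff than every other strategy, against every choice by the opponent.
East strictly dominates: vs North: 3 > each of {-2, -4}; vs South: 3 > each of {-1, 0}.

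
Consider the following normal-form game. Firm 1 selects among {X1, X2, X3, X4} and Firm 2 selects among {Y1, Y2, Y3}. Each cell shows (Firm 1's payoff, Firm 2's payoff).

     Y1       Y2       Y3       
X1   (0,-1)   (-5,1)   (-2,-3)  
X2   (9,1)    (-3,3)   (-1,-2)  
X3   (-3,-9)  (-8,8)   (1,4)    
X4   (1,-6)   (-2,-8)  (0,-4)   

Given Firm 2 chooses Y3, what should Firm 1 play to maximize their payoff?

With Firm 2 fixed at Y3, Firm 1's payoffs are: X1 → -2, X2 → -1, X3 → 1, X4 → 0.
The maximum is 1, achieved by X3.

X3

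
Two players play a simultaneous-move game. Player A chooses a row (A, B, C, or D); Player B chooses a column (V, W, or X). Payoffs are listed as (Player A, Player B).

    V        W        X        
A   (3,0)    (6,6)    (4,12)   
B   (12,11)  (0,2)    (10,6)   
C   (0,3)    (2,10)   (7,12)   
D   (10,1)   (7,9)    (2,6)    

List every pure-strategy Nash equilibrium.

Check mutual best responses: a cell is a NE iff neither player can gain by unilaterally deviating.
Player A's best responses — vs V: B (payoff 12); vs W: D (payoff 7); vs X: B (payoff 10).
Player B's best responses — vs A: X (payoff 12); vs B: V (payoff 11); vs C: X (payoff 12); vs D: W (payoff 9).
Mutual best responses occur at (B, V) and (D, W); at each, neither player gains by switching.

(B, V) and (D, W)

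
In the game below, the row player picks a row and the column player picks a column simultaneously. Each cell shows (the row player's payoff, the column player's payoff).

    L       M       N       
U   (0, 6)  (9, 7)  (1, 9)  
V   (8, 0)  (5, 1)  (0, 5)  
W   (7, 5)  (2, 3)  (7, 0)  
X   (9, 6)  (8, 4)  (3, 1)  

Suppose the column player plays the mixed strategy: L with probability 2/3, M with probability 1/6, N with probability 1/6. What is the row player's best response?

X

Compute the row player's expected payoff from each pure strategy against the given mix.
U: (2/3)·0 + (1/6)·9 + (1/6)·1 = 5/3
V: (2/3)·8 + (1/6)·5 + (1/6)·0 = 37/6
W: (2/3)·7 + (1/6)·2 + (1/6)·7 = 37/6
X: (2/3)·9 + (1/6)·8 + (1/6)·3 = 47/6
Highest expected payoff is 47/6, from X.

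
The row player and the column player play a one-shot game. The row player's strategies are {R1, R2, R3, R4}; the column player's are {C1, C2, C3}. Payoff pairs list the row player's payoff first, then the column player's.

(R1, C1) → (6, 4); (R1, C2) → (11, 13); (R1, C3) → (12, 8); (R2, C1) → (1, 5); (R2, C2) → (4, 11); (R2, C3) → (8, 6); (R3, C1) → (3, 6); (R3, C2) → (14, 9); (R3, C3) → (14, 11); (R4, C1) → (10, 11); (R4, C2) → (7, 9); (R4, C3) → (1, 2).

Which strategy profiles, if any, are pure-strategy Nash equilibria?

Check mutual best responses: a cell is a NE iff neither player can gain by unilaterally deviating.
The row player's best responses — vs C1: R4 (payoff 10); vs C2: R3 (payoff 14); vs C3: R3 (payoff 14).
The column player's best responses — vs R1: C2 (payoff 13); vs R2: C2 (payoff 11); vs R3: C3 (payoff 11); vs R4: C1 (payoff 11).
Mutual best responses occur at (R3, C3) and (R4, C1); at each, neither player gains by switching.

(R3, C3) and (R4, C1)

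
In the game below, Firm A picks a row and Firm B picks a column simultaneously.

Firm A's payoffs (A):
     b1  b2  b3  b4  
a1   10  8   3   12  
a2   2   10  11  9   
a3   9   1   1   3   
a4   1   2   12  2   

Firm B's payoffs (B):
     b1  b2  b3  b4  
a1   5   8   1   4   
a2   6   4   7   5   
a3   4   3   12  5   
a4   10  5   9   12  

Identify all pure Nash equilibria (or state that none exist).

Find each player's best response to every opponent strategy; NE are the intersections.
Firm A's best responses — vs b1: a1 (payoff 10); vs b2: a2 (payoff 10); vs b3: a4 (payoff 12); vs b4: a1 (payoff 12).
Firm B's best responses — vs a1: b2 (payoff 8); vs a2: b3 (payoff 7); vs a3: b3 (payoff 12); vs a4: b4 (payoff 12).
No cell has both players best-responding. For instance, Firm A's best reply to b2 is a2, but against a2 Firm B prefers b3 over b2.

No pure-strategy Nash equilibrium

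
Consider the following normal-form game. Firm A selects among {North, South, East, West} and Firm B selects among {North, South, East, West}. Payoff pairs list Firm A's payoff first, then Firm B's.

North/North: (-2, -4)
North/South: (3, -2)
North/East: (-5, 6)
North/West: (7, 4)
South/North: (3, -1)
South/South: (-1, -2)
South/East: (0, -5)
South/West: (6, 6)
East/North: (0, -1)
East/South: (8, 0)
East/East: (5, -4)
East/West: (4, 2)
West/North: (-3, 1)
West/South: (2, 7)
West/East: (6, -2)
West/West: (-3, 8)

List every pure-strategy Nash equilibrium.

A profile is a Nash equilibrium when each player is best-responding to the other.
Firm A's best responses — vs North: South (payoff 3); vs South: East (payoff 8); vs East: West (payoff 6); vs West: North (payoff 7).
Firm B's best responses — vs North: East (payoff 6); vs South: West (payoff 6); vs East: West (payoff 2); vs West: West (payoff 8).
No cell has both players best-responding. For instance, Firm A's best reply to North is South, but against South Firm B prefers West over North.

There is no pure-strategy Nash equilibrium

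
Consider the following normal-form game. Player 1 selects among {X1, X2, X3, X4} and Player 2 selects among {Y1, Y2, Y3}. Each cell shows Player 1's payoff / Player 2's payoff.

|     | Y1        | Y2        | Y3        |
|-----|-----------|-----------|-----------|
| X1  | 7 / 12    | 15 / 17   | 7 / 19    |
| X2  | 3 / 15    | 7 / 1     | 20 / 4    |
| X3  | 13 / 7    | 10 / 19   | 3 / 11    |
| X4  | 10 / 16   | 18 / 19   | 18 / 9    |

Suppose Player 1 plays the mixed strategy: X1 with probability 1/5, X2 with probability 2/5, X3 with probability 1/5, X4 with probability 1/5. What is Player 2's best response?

Y1

Player 2's best reply maximizes expected payoff against the mix.
Y1: (1/5)·12 + (2/5)·15 + (1/5)·7 + (1/5)·16 = 13
Y2: (1/5)·17 + (2/5)·1 + (1/5)·19 + (1/5)·19 = 57/5
Y3: (1/5)·19 + (2/5)·4 + (1/5)·11 + (1/5)·9 = 47/5
Highest expected payoff is 13, from Y1.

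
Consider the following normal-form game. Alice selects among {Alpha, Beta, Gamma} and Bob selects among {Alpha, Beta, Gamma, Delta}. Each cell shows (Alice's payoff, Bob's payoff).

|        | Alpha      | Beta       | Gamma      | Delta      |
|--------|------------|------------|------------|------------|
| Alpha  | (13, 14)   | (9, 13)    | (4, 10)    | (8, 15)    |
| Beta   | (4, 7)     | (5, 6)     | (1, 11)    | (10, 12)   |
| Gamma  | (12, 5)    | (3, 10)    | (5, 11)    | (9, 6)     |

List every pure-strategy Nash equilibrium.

A profile is a Nash equilibrium when each player is best-responding to the other.
Alice's best responses — vs Alpha: Alpha (payoff 13); vs Beta: Alpha (payoff 9); vs Gamma: Gamma (payoff 5); vs Delta: Beta (payoff 10).
Bob's best responses — vs Alpha: Delta (payoff 15); vs Beta: Delta (payoff 12); vs Gamma: Gamma (payoff 11).
Mutual best responses occur at (Beta, Delta) and (Gamma, Gamma); at each, neither player gains by switching.

(Beta, Delta) and (Gamma, Gamma)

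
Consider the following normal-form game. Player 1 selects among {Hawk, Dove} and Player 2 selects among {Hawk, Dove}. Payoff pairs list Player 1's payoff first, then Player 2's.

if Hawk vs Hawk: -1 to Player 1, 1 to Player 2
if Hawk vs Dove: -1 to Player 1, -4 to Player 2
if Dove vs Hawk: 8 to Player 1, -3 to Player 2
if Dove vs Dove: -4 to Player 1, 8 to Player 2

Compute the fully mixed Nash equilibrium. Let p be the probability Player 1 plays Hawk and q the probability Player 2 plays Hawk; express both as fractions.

p = 11/16, q = 1/4

Each player's mixing probability is pinned down by making the *other* player indifferent.
Player 2 indifferent between Hawk and Dove: p·1 + (1−p)·(-3) = p·(-4) + (1−p)·8 ⟹ (-3) + 4p = 8 + (-12)p ⟹ p = 11/16.
Player 1 indifferent between Hawk and Dove: q·(-1) + (1−q)·(-1) = q·8 + (1−q)·(-4) ⟹ (-1) + 0q = (-4) + 12q ⟹ q = 1/4.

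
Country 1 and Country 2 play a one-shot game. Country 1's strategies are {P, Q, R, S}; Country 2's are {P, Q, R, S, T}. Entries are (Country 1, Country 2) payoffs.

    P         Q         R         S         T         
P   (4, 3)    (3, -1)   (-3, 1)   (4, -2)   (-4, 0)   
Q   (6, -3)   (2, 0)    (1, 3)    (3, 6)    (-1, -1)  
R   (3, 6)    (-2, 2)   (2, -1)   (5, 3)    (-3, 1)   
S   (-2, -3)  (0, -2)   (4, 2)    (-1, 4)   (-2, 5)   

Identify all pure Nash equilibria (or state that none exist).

None

Find each player's best response to every opponent strategy; NE are the intersections.
Country 1's best responses — vs P: Q (payoff 6); vs Q: P (payoff 3); vs R: S (payoff 4); vs S: R (payoff 5); vs T: Q (payoff -1).
Country 2's best responses — vs P: P (payoff 3); vs Q: S (payoff 6); vs R: P (payoff 6); vs S: T (payoff 5).
No cell has both players best-responding. For instance, Country 1's best reply to T is Q, but against Q Country 2 prefers S over T.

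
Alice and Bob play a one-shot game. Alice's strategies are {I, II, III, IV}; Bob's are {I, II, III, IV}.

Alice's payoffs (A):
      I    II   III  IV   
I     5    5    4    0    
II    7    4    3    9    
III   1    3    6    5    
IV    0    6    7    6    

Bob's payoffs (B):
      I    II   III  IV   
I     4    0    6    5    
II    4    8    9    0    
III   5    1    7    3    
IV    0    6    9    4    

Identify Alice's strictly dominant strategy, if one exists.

A strategy is strictly dominant if it gives Alice a strictly higher payoff than every other strategy, against every choice by the opponent.
I is not dominant: against I, II gives 7 > 5.
II is not dominant: against II, I gives 5 > 4.
III is not dominant: against I, I gives 5 > 1.
IV is not dominant: against I, I gives 5 > 0.
No single strategy is best against every opponent action.

None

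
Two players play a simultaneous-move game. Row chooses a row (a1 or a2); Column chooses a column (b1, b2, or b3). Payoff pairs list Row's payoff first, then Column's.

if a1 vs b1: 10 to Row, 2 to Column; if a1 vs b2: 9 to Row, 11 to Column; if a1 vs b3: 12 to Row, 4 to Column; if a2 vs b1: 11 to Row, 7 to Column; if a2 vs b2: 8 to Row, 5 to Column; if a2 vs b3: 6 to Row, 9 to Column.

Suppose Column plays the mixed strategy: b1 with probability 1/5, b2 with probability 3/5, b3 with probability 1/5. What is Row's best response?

a1

Compute Row's expected payoff from each pure strategy against the given mix.
a1: (1/5)·10 + (3/5)·9 + (1/5)·12 = 49/5
a2: (1/5)·11 + (3/5)·8 + (1/5)·6 = 41/5
Highest expected payoff is 49/5, from a1.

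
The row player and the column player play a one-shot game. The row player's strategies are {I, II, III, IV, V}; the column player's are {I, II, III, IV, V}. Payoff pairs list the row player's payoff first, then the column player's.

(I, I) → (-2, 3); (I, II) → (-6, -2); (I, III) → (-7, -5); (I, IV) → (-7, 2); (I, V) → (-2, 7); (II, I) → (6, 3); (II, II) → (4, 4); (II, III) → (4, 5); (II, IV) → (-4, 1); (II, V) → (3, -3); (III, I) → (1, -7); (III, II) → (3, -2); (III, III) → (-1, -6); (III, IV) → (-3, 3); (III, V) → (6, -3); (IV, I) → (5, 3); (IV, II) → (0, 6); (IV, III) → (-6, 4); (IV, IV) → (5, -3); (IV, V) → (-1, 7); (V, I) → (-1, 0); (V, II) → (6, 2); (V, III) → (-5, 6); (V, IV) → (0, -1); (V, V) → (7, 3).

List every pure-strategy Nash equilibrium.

Check mutual best responses: a cell is a NE iff neither player can gain by unilaterally deviating.
The row player's best responses — vs I: II (payoff 6); vs II: V (payoff 6); vs III: II (payoff 4); vs IV: IV (payoff 5); vs V: V (payoff 7).
The column player's best responses — vs I: V (payoff 7); vs II: III (payoff 5); vs III: IV (payoff 3); vs IV: V (payoff 7); vs V: III (payoff 6).
The only mutual best response is (II, III); neither player gains by switching there.

(II, III)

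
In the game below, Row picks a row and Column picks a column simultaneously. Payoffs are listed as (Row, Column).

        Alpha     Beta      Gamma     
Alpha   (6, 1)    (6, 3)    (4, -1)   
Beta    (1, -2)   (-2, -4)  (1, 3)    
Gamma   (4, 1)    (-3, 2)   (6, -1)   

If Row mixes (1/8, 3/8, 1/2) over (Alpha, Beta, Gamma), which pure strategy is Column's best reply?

Column's best reply maximizes expected payoff against the mix.
Alpha: (1/8)·1 + (3/8)·(-2) + (1/2)·1 = -1/8
Beta: (1/8)·3 + (3/8)·(-4) + (1/2)·2 = -1/8
Gamma: (1/8)·(-1) + (3/8)·3 + (1/2)·(-1) = 1/2
Highest expected payoff is 1/2, from Gamma.

Gamma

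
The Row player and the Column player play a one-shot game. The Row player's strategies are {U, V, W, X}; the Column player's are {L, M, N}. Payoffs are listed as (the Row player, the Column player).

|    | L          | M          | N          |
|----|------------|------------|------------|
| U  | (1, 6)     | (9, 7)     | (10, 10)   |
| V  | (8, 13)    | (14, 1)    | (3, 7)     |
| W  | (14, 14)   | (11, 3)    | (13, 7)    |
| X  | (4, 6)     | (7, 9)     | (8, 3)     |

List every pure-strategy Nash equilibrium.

(W, L)

A profile is a Nash equilibrium when each player is best-responding to the other.
The Row player's best responses — vs L: W (payoff 14); vs M: V (payoff 14); vs N: W (payoff 13).
The Column player's best responses — vs U: N (payoff 10); vs V: L (payoff 13); vs W: L (payoff 14); vs X: M (payoff 9).
The only mutual best response is (W, L); neither player gains by switching there.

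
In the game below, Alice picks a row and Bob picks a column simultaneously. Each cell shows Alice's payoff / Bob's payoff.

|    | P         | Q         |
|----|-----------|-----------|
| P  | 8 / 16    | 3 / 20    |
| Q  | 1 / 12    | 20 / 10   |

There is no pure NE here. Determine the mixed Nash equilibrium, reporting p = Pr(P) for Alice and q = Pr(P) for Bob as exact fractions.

In a mixed NE each player is indifferent between their pure strategies, so the opponent's mix sets the indifference.
Bob indifferent between P and Q: p·16 + (1−p)·12 = p·20 + (1−p)·10 ⟹ 12 + 4p = 10 + 10p ⟹ p = 1/3.
Alice indifferent between P and Q: q·8 + (1−q)·3 = q·1 + (1−q)·20 ⟹ 3 + 5q = 20 + (-19)q ⟹ q = 17/24.

p = 1/3, q = 17/24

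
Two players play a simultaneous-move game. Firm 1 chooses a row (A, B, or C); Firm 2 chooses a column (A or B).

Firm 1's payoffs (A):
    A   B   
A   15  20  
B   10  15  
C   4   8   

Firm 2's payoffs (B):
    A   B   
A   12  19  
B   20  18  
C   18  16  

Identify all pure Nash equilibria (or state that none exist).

(A, B)

Find each player's best response to every opponent strategy; NE are the intersections.
Firm 1's best responses — vs A: A (payoff 15); vs B: A (payoff 20).
Firm 2's best responses — vs A: B (payoff 19); vs B: A (payoff 20); vs C: A (payoff 18).
The only mutual best response is (A, B); neither player gains by switching there.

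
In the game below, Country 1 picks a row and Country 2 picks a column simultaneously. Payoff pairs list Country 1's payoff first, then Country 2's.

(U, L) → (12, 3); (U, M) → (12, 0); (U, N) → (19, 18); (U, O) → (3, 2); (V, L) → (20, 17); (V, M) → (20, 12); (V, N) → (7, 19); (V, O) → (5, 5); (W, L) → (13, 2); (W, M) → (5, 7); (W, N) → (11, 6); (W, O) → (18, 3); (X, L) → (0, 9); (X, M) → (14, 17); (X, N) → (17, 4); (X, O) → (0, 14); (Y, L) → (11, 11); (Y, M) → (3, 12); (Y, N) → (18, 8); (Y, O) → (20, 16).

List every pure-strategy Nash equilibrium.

A profile is a Nash equilibrium when each player is best-responding to the other.
Country 1's best responses — vs L: V (payoff 20); vs M: V (payoff 20); vs N: U (payoff 19); vs O: Y (payoff 20).
Country 2's best responses — vs U: N (payoff 18); vs V: N (payoff 19); vs W: M (payoff 7); vs X: M (payoff 17); vs Y: O (payoff 16).
Mutual best responses occur at (U, N) and (Y, O); at each, neither player gains by switching.

(U, N) and (Y, O)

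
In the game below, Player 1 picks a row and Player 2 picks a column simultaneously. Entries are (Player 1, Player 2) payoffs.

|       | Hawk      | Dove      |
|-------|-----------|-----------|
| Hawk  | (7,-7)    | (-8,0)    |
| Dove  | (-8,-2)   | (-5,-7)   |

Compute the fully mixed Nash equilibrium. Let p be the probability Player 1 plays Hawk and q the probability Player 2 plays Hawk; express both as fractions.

p = 5/12, q = 1/6

In a mixed NE each player is indifferent between their pure strategies, so the opponent's mix sets the indifference.
Player 2 indifferent between Hawk and Dove: p·(-7) + (1−p)·(-2) = p·0 + (1−p)·(-7) ⟹ (-2) + (-5)p = (-7) + 7p ⟹ p = 5/12.
Player 1 indifferent between Hawk and Dove: q·7 + (1−q)·(-8) = q·(-8) + (1−q)·(-5) ⟹ (-8) + 15q = (-5) + (-3)q ⟹ q = 1/6.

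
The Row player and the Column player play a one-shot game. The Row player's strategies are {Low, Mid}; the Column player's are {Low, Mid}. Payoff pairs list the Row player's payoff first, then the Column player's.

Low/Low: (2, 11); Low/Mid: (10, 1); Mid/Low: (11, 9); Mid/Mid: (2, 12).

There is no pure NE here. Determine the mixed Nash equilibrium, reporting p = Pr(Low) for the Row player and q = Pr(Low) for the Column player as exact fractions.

p = 3/13, q = 8/17

Each player's mixing probability is pinned down by making the *other* player indifferent.
The Column player indifferent between Low and Mid: p·11 + (1−p)·9 = p·1 + (1−p)·12 ⟹ 9 + 2p = 12 + (-11)p ⟹ p = 3/13.
The Row player indifferent between Low and Mid: q·2 + (1−q)·10 = q·11 + (1−q)·2 ⟹ 10 + (-8)q = 2 + 9q ⟹ q = 8/17.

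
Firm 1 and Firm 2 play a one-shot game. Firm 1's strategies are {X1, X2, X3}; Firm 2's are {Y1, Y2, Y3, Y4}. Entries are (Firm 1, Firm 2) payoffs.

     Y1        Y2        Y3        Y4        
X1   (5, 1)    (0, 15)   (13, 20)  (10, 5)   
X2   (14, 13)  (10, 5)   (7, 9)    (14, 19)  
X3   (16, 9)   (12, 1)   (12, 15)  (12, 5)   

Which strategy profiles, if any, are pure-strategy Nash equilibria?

Check mutual best responses: a cell is a NE iff neither player can gain by unilaterally deviating.
Firm 1's best responses — vs Y1: X3 (payoff 16); vs Y2: X3 (payoff 12); vs Y3: X1 (payoff 13); vs Y4: X2 (payoff 14).
Firm 2's best responses — vs X1: Y3 (payoff 20); vs X2: Y4 (payoff 19); vs X3: Y3 (payoff 15).
Mutual best responses occur at (X1, Y3) and (X2, Y4); at each, neither player gains by switching.

(X1, Y3) and (X2, Y4)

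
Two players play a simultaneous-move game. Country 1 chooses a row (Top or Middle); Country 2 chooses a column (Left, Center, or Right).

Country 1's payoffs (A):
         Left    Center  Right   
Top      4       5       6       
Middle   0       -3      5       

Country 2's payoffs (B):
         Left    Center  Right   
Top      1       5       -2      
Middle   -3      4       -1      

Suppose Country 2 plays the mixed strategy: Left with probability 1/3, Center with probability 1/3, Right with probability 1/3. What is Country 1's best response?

Top

Compute Country 1's expected payoff from each pure strategy against the given mix.
Top: (1/3)·4 + (1/3)·5 + (1/3)·6 = 5
Middle: (1/3)·0 + (1/3)·(-3) + (1/3)·5 = 2/3
Highest expected payoff is 5, from Top.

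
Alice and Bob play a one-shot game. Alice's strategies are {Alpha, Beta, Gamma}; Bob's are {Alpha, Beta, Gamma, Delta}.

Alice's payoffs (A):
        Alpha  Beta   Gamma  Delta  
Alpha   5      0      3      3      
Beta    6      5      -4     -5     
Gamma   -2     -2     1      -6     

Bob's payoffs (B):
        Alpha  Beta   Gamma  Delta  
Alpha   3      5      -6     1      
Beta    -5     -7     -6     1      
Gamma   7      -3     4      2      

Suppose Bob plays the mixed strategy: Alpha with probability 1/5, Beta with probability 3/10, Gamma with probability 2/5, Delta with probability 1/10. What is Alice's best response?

Compute Alice's expected payoff from each pure strategy against the given mix.
Alpha: (1/5)·5 + (3/10)·0 + (2/5)·3 + (1/10)·3 = 5/2
Beta: (1/5)·6 + (3/10)·5 + (2/5)·(-4) + (1/10)·(-5) = 3/5
Gamma: (1/5)·(-2) + (3/10)·(-2) + (2/5)·1 + (1/10)·(-6) = -6/5
Highest expected payoff is 5/2, from Alpha.

Alpha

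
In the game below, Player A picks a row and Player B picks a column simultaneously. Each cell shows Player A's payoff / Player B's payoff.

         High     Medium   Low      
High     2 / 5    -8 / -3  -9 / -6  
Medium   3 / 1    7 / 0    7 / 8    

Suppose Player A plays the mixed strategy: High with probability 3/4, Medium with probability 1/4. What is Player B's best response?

Player B's best reply maximizes expected payoff against the mix.
High: (3/4)·5 + (1/4)·1 = 4
Medium: (3/4)·(-3) + (1/4)·0 = -9/4
Low: (3/4)·(-6) + (1/4)·8 = -5/2
Highest expected payoff is 4, from High.

High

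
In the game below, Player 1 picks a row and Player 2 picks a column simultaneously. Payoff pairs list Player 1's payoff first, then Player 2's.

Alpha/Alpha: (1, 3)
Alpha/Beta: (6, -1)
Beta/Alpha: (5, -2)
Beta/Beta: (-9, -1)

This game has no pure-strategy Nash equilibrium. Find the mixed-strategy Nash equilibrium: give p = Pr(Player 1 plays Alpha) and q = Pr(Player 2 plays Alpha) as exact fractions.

p = 1/5, q = 15/19

Each player's mixing probability is pinned down by making the *other* player indifferent.
Player 2 indifferent between Alpha and Beta: p·3 + (1−p)·(-2) = p·(-1) + (1−p)·(-1) ⟹ (-2) + 5p = (-1) + 0p ⟹ p = 1/5.
Player 1 indifferent between Alpha and Beta: q·1 + (1−q)·6 = q·5 + (1−q)·(-9) ⟹ 6 + (-5)q = (-9) + 14q ⟹ q = 15/19.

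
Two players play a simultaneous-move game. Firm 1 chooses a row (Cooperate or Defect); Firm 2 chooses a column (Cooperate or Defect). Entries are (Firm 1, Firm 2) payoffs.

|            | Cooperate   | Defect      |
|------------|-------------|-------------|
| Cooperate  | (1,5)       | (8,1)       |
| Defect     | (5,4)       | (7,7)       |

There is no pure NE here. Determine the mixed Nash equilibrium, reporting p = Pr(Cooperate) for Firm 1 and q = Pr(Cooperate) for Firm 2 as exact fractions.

p = 3/7, q = 1/5

In a mixed NE each player is indifferent between their pure strategies, so the opponent's mix sets the indifference.
Firm 2 indifferent between Cooperate and Defect: p·5 + (1−p)·4 = p·1 + (1−p)·7 ⟹ 4 + 1p = 7 + (-6)p ⟹ p = 3/7.
Firm 1 indifferent between Cooperate and Defect: q·1 + (1−q)·8 = q·5 + (1−q)·7 ⟹ 8 + (-7)q = 7 + (-2)q ⟹ q = 1/5.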